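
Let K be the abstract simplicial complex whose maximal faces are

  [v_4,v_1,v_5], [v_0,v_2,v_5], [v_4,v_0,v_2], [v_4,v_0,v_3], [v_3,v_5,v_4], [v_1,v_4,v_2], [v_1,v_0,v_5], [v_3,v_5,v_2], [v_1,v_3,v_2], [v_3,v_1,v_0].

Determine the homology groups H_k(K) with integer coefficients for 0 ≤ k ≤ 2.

Take the total order v_0 < v_1 < v_2 < v_3 < v_4 < v_5 on the vertex set. Then K (dimension 2) consists of the simplices:

  0-simplices (6): [v_0], [v_1], [v_2], [v_3], [v_4], [v_5]
  1-simplices (15): (15 of them)
  2-simplices (10): [v_0,v_1,v_3], [v_0,v_1,v_5], [v_0,v_2,v_4], [v_0,v_2,v_5], [v_0,v_3,v_4], [v_1,v_2,v_3], [v_1,v_2,v_4], [v_1,v_4,v_5], [v_2,v_3,v_5], [v_3,v_4,v_5]

so the chain groups are C_0 ≅ Z^6, C_1 ≅ Z^15, C_2 ≅ Z^10.

The boundary map ∂_1: C_1 → C_0 is given by ∂[p,q] = [q] − [p]. For instance
  ∂[v_4,v_5] = [v_5] − [v_4].
The resulting 6×15 matrix has rank 5, and its Smith normal form has invariant factors (1,1,1,1,1).

∂_2: C_2 → C_1 acts by ∂[p,q,r] = [q,r] − [p,r] + [p,q]. For instance
  ∂[v_0,v_1,v_5] = [v_1,v_5] − [v_0,v_5] + [v_0,v_1],
  ∂[v_0,v_3,v_4] = [v_3,v_4] − [v_0,v_4] + [v_0,v_3].
The 15×10 boundary matrix has rank 10 and Smith normal form diag(1,1,1,1,1,1,1,1,1,2).

From H_k ≅ ker(∂_k) / im(∂_{k+1}) we obtain:

  H_0: rank C_0 − rank ∂_1 = 6 − 5 = 1, and the invariant factors of ∂_1 are all 1, so H_0 = Z.
  H_1: rank ker ∂_1 − rank ∂_2 = (15 − 5) − 10 = 0, and ∂_2 has invariant factor 2 > 1, so H_1 = Z/2.
  H_2: rank ker ∂_2 − rank ∂_3 = (10 − 10) − 0 = 0, and there is no ∂_3, so H_2 = 0.

As a check, the Euler characteristic is 6 − 15 + 10 = 1, which agrees with 1 − 0 + 0 = 1.

H_0 = Z,  H_1 = Z/2,  H_2 = 0.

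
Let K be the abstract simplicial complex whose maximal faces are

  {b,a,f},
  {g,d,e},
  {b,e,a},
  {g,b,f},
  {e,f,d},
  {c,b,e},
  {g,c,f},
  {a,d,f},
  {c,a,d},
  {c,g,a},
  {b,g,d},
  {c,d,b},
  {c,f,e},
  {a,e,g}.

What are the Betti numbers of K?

Order the vertices as a < b < c < d < e < f < g. Listing each simplex with vertices in this order, K has dimension 2 with simplices:

  0-simplices (7): a, b, c, d, e, f, g
  1-simplices (21): ab, ac, ad, ae, af, ag, bc, bd, be, bf, bg, cd, ce, cf, cg, de, df, dg, ef, eg, fg
  2-simplices (14): abe, abf, acd, acg, adf, aeg, bcd, bce, bdg, bfg, cef, cfg, def, deg

Hence C_0 ≅ Z^7, C_1 ≅ Z^21, C_2 ≅ Z^14.

∂_1: C_1 → C_0 is given by ∂[p,q] = [q] − [p]. For instance
  ∂ce = e − c.
As a 7×21 matrix over Z this has rank 6, with invariant factors (1,1,1,1,1,1).

Boundary ∂_2: C_2 → C_1 sends each 2-simplex [p,q,r] to [q,r] − [p,r] + [p,q]. For instance
  ∂bfg = fg − bg + bf,
  ∂def = ef − df + de.
As a 21×14 matrix over Z this has rank 13, with invariant factors (1,1,1,1,1,1,1,1,1,1,1,1,1).

Now H_k = ker ∂_k / im ∂_{k+1}, so:

  H_0: rank C_0 − rank ∂_1 = 7 − 6 = 1, and the invariant factors of ∂_1 are all 1, so H_0 = Z.
  H_1: rank ker ∂_1 − rank ∂_2 = (21 − 6) − 13 = 2, and the invariant factors of ∂_2 are all 1, so H_1 = Z^2.
  H_2: rank ker ∂_2 − rank ∂_3 = (14 − 13) − 0 = 1, and there is no ∂_3, so H_2 = Z.

(K is a triangulation of the torus T^2.)

Hence the Betti numbers are b_0 = 1, b_1 = 2, b_2 = 1.

b_0 = 1, b_1 = 2, b_2 = 1.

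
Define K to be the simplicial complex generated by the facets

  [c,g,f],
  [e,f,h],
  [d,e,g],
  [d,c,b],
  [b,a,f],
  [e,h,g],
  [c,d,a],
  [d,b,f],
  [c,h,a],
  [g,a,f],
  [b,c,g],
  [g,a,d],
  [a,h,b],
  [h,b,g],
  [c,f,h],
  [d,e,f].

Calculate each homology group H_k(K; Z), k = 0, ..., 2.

We work with the vertex ordering a < b < c < d < e < f < g < h. The simplices of K, each written with vertices in increasing order, are:

  0-simplices (8): a, b, c, d, e, f, g, h
  1-simplices (24): ab, ac, ad, af, ag, ah, bc, bd, bf, bg, bh, cd, cf, cg, ch, de, df, dg, ef, eg, eh, fg, fh, gh
  2-simplices (16): abf, abh, acd, ach, adg, afg, bcd, bcg, bdf, bgh, cfg, cfh, def, deg, efh, egh

so the chain groups are C_0 ≅ Z^8, C_1 ≅ Z^24, C_2 ≅ Z^16.

Boundary ∂_1: C_1 → C_0 maps an edge to its endpoints' difference, ∂[p,q] = q − p. For instance
  ∂bd = d − b.
The 8×24 boundary matrix has rank 7 and Smith normal form diag(1,1,1,1,1,1,1).

∂_2: C_2 → C_1 maps a triangle to the signed sum of its edges. For instance
  ∂bcd = cd − bd + bc,
  ∂bgh = gh − bh + bg.
The resulting 24×16 matrix has rank 15, and its Smith normal form has invariant factors (1,1,1,1,1,1,1,1,1,1,1,1,1,1,1).

Now H_k = ker ∂_k / im ∂_{k+1}, so:

  H_0: rank C_0 − rank ∂_1 = 8 − 7 = 1, and the invariant factors of ∂_1 are all 1, so H_0 ≅ Z.
  H_1: rank ker ∂_1 − rank ∂_2 = (24 − 7) − 15 = 2, and the invariant factors of ∂_2 are all 1, so H_1 ≅ Z^2.
  H_2: rank ker ∂_2 − rank ∂_3 = (16 − 15) − 0 = 1, and there is no ∂_3, so H_2 ≅ Z.

H_0 ≅ Z,  H_1 ≅ Z^2,  H_2 ≅ Z.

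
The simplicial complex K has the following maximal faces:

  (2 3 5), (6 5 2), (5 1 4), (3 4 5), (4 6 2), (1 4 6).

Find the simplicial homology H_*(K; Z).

Fix the vertex order 1 < 2 < 3 < 4 < 5 < 6 and write every simplex with vertices in increasing order. Then dim K = 2 and the simplices of K are:

  0-simplices (6): [1], [2], [3], [4], [5], [6]
  1-simplices (12): [1,4], [1,5], [1,6], [2,3], [2,4], [2,5], [2,6], [3,4], [3,5], [4,5], [4,6], [5,6]
  2-simplices (6): [1,4,5], [1,4,6], [2,3,5], [2,4,6], [2,5,6], [3,4,5]

so the chain groups are C_0 ≅ Z^6, C_1 ≅ Z^12, C_2 ≅ Z^6.

The boundary map ∂_1: C_1 → C_0 sends each edge [p,q] (with p < q) to q − p. For instance
  ∂[2,3] = [3] − [2].
As a 6×12 matrix over Z this has rank 5, with invariant factors (1,1,1,1,1).

Boundary ∂_2: C_2 → C_1 sends each 2-simplex [p,q,r] to [q,r] − [p,r] + [p,q]. For instance
  ∂[2,5,6] = [5,6] − [2,6] + [2,5],
  ∂[1,4,6] = [4,6] − [1,6] + [1,4].
This gives a 12×6 integer matrix of rank 6; reducing to Smith normal form yields diagonal entries (1,1,1,1,1,1).

From H_k ≅ ker(∂_k) / im(∂_{k+1}) we obtain:

  H_0: rank C_0 − rank ∂_1 = 6 − 5 = 1, and the invariant factors of ∂_1 are all 1, so H_0 ≅ Z.
  H_1: rank ker ∂_1 − rank ∂_2 = (12 − 5) − 6 = 1, and the invariant factors of ∂_2 are all 1, so H_1 ≅ Z.
  H_2: rank ker ∂_2 − rank ∂_3 = (6 − 6) − 0 = 0, and there is no ∂_3, so H_2 ≅ 0.

(K is a triangulation of the cylinder S^1 x I.)

H_0 ≅ Z,  H_1 ≅ Z,  H_2 = 0.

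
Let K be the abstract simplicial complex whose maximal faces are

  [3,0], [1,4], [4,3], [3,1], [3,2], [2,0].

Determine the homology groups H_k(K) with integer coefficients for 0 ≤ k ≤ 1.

Fix the vertex order 0 < 1 < 2 < 3 < 4 and write every simplex with vertices in increasing order. Then dim K = 1 and the simplices of K are:

  0-simplices (5): [0], [1], [2], [3], [4]
  1-simplices (6): [0,2], [0,3], [1,3], [1,4], [2,3], [3,4]

giving chain groups C_0 ≅ Z^5, C_1 ≅ Z^6.

The boundary map ∂_1: C_1 → C_0 maps an edge to its endpoints' difference, ∂[p,q] = q − p. For instance
  ∂[2,3] = [3] − [2].
This gives a 5×6 integer matrix of rank 4; reducing to Smith normal form yields diagonal entries (1,1,1,1).

Now H_k = ker ∂_k / im ∂_{k+1}, so:

  H_0: rank C_0 − rank ∂_1 = 5 − 4 = 1, and the invariant factors of ∂_1 are all 1, so H_0 ≅ Z.
  H_1: rank ker ∂_1 − rank ∂_2 = (6 − 4) − 0 = 2, and there is no ∂_2, so H_1 ≅ Z^2.

As a check, the Euler characteristic is 5 − 6 = -1, which agrees with 1 − 2 = -1.

H_0 = Z,  H_1 = Z^2.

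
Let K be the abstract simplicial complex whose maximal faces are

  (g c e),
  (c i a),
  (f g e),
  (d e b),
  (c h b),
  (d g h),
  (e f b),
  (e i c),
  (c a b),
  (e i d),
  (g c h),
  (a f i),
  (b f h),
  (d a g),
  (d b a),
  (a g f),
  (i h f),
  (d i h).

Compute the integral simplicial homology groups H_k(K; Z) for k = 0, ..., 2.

H_0 ≅ Z,  H_1 ≅ Z^2,  H_2 ≅ Z.

We work with the vertex ordering a < b < c < d < e < f < g < h < i. The simplices of K, each written with vertices in increasing order, are:

  0-simplices (9): a, b, c, d, e, f, g, h, i
  1-simplices (27): ab, ac, ad, af, ag, ai, bc, bd, be, bf, bh, ce, cg, ch, ci, de, dg, dh, di, ef, eg, ei, fg, fh, fi, gh, hi
  2-simplices (18): abc, abd, aci, adg, afg, afi, bch, bde, bef, bfh, ceg, cei, cgh, dei, dgh, dhi, efg, fhi

so the chain groups are C_0 ≅ Z^9, C_1 ≅ Z^27, C_2 ≅ Z^18.

Boundary ∂_1: C_1 → C_0 maps an edge to its endpoints' difference, ∂[p,q] = q − p. For instance
  ∂hi = i − h.
This gives a 9×27 integer matrix of rank 8; reducing to Smith normal form yields diagonal entries (1,1,1,1,1,1,1,1).

∂_2: C_2 → C_1 maps a triangle to the signed sum of its edges. For instance
  ∂ceg = eg − cg + ce,
  ∂afi = fi − ai + af.
The resulting 27×18 matrix has rank 17, and its Smith normal form has invariant factors (1,1,1,1,1,1,1,1,1,1,1,1,1,1,1,1,1).

Now H_k = ker ∂_k / im ∂_{k+1}, so:

  H_0: rank C_0 − rank ∂_1 = 9 − 8 = 1, and the invariant factors of ∂_1 are all 1, so H_0 = Z.
  H_1: rank ker ∂_1 − rank ∂_2 = (27 − 8) − 17 = 2, and the invariant factors of ∂_2 are all 1, so H_1 = Z^2.
  H_2: rank ker ∂_2 − rank ∂_3 = (18 − 17) − 0 = 1, and there is no ∂_3, so H_2 = Z.

As a check, the Euler characteristic is 9 − 27 + 18 = 0, which agrees with 1 − 2 + 1 = 0.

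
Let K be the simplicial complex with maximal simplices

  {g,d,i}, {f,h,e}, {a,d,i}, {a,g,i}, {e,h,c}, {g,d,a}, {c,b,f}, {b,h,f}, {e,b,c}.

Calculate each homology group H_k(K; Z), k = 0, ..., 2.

H_0 = Z^2,  H_1 = Z,  H_2 = Z.

Take the total order a < b < c < d < e < f < g < h < i on the vertex set. Then K (dimension 2) consists of the simplices:

  0-simplices (9): a, b, c, d, e, f, g, h, i
  1-simplices (16): ad, ag, ai, bc, be, bf, bh, ce, cf, ch, dg, di, ef, eh, fh, gi
  2-simplices (9): adg, adi, agi, bce, bcf, bfh, ceh, dgi, efh

Hence C_0 ≅ Z^9, C_1 ≅ Z^16, C_2 ≅ Z^9.

Boundary ∂_1: C_1 → C_0 maps an edge to its endpoints' difference, ∂[p,q] = q − p.
This gives a 9×16 integer matrix of rank 7; reducing to Smith normal form yields diagonal entries (1,1,1,1,1,1,1).

The boundary map ∂_2: C_2 → C_1 sends each 2-simplex [p,q,r] to [q,r] − [p,r] + [p,q]. For instance
  ∂bcf = cf − bf + bc,
  ∂agi = gi − ai + ag.
As a 16×9 matrix over Z this has rank 8, with invariant factors (1,1,1,1,1,1,1,1).

Now H_k = ker ∂_k / im ∂_{k+1}, so:

  H_0: rank C_0 − rank ∂_1 = 9 − 7 = 2, and the invariant factors of ∂_1 are all 1, so H_0 = Z^2.
  H_1: rank ker ∂_1 − rank ∂_2 = (16 − 7) − 8 = 1, and the invariant factors of ∂_2 are all 1, so H_1 = Z.
  H_2: rank ker ∂_2 − rank ∂_3 = (9 − 8) − 0 = 1, and there is no ∂_3, so H_2 = Z.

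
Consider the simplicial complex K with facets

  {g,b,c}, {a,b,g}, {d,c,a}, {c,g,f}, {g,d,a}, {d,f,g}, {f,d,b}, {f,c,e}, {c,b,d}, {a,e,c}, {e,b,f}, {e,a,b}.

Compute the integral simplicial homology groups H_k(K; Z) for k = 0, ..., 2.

H_0 ≅ Z,  H_1 ≅ Z/2,  H_2 = 0.

Take the total order a < b < c < d < e < f < g on the vertex set. Then K (dimension 2) consists of the simplices:

  0-simplices (7): a, b, c, d, e, f, g
  1-simplices (18): ab, ac, ad, ae, ag, bc, bd, be, bf, bg, cd, ce, cf, cg, df, dg, ef, fg
  2-simplices (12): abe, abg, acd, ace, adg, bcd, bcg, bdf, bef, cef, cfg, dfg

so the chain groups are C_0 ≅ Z^7, C_1 ≅ Z^18, C_2 ≅ Z^12.

The boundary map ∂_1: C_1 → C_0 is given by ∂[p,q] = [q] − [p]. For instance
  ∂be = e − b.
The resulting 7×18 matrix has rank 6, and its Smith normal form has invariant factors (1,1,1,1,1,1).

The boundary map ∂_2: C_2 → C_1 acts by ∂[p,q,r] = [q,r] − [p,r] + [p,q]. For instance
  ∂acd = cd − ad + ac,
  ∂bcd = cd − bd + bc.
As a 18×12 matrix over Z this has rank 12, with invariant factors (1,1,1,1,1,1,1,1,1,1,1,2).

From H_k ≅ ker(∂_k) / im(∂_{k+1}) we obtain:

  H_0: rank C_0 − rank ∂_1 = 7 − 6 = 1, and the invariant factors of ∂_1 are all 1, so H_0 = Z.
  H_1: rank ker ∂_1 − rank ∂_2 = (18 − 6) − 12 = 0, and ∂_2 has invariant factor 2 > 1, so H_1 = Z/2.
  H_2: rank ker ∂_2 − rank ∂_3 = (12 − 12) − 0 = 0, and there is no ∂_3, so H_2 = 0.

(K is a triangulation of the real projective plane RP^2.)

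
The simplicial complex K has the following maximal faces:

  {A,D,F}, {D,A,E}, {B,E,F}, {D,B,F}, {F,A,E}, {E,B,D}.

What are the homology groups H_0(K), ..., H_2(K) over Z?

Take the total order A < B < D < E < F on the vertex set. Then K (dimension 2) consists of the simplices:

  0-simplices (5): A, B, D, E, F
  1-simplices (9): AD, AE, AF, BD, BE, BF, DE, DF, EF
  2-simplices (6): ADE, ADF, AEF, BDE, BDF, BEF

so the chain groups are C_0 ≅ Z^5, C_1 ≅ Z^9, C_2 ≅ Z^6.

Boundary ∂_1: C_1 → C_0 maps an edge to its endpoints' difference, ∂[p,q] = q − p. For instance
  ∂BE = E − B.
The 5×9 boundary matrix has rank 4 and Smith normal form diag(1,1,1,1).

∂_2: C_2 → C_1 sends each 2-simplex [p,q,r] to [q,r] − [p,r] + [p,q]. For instance
  ∂AEF = EF − AF + AE,
  ∂BDE = DE − BE + BD.
The resulting 9×6 matrix has rank 5, and its Smith normal form has invariant factors (1,1,1,1,1).

Now H_k = ker ∂_k / im ∂_{k+1}, so:

  H_0: rank C_0 − rank ∂_1 = 5 − 4 = 1, and the invariant factors of ∂_1 are all 1, so H_0 = Z.
  H_1: rank ker ∂_1 − rank ∂_2 = (9 − 4) − 5 = 0, and the invariant factors of ∂_2 are all 1, so H_1 = 0.
  H_2: rank ker ∂_2 − rank ∂_3 = (6 − 5) − 0 = 1, and there is no ∂_3, so H_2 = Z.

(K is a triangulation of the 2-sphere S^2.)

H_0 ≅ Z,  H_1 = 0,  H_2 ≅ Z.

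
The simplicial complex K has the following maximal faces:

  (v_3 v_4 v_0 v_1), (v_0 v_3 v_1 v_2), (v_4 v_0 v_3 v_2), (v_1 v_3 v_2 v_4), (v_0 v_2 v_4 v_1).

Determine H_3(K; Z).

We work with the vertex ordering v_0 < v_1 < v_2 < v_3 < v_4. The simplices of K, each written with vertices in increasing order, are:

  0-simplices (5): [v_0], [v_1], [v_2], [v_3], [v_4]
  1-simplices (10): [v_0,v_1], [v_0,v_2], [v_0,v_3], [v_0,v_4], [v_1,v_2], [v_1,v_3], [v_1,v_4], [v_2,v_3], [v_2,v_4], [v_3,v_4]
  2-simplices (10): [v_0,v_1,v_2], [v_0,v_1,v_3], [v_0,v_1,v_4], [v_0,v_2,v_3], [v_0,v_2,v_4], [v_0,v_3,v_4], [v_1,v_2,v_3], [v_1,v_2,v_4], [v_1,v_3,v_4], [v_2,v_3,v_4]
  3-simplices (5): [v_0,v_1,v_2,v_3], [v_0,v_1,v_2,v_4], [v_0,v_1,v_3,v_4], [v_0,v_2,v_3,v_4], [v_1,v_2,v_3,v_4]

so the chain groups are C_0 ≅ Z^5, C_1 ≅ Z^10, C_2 ≅ Z^10, C_3 ≅ Z^5.

Boundary ∂_1: C_1 → C_0 maps an edge to its endpoints' difference, ∂[p,q] = q − p.
This gives a 5×10 integer matrix of rank 4; reducing to Smith normal form yields diagonal entries (1,1,1,1).

Boundary ∂_2: C_2 → C_1 sends each 2-simplex [p,q,r] to [q,r] − [p,r] + [p,q]. For instance
  ∂[v_0,v_2,v_3] = [v_2,v_3] − [v_0,v_3] + [v_0,v_2],
  ∂[v_0,v_1,v_2] = [v_1,v_2] − [v_0,v_2] + [v_0,v_1].
The resulting 10×10 matrix has rank 6, and its Smith normal form has invariant factors (1,1,1,1,1,1).

Boundary ∂_3: C_3 → C_2 sends each 3-simplex σ to the alternating sum Σ_i (−1)^i (σ with its i-th vertex removed). For instance
  ∂[v_0,v_1,v_2,v_3] = [v_1,v_2,v_3] − [v_0,v_2,v_3] + [v_0,v_1,v_3] − [v_0,v_1,v_2],
  ∂[v_0,v_2,v_3,v_4] = [v_2,v_3,v_4] − [v_0,v_3,v_4] + [v_0,v_2,v_4] − [v_0,v_2,v_3].
As a 10×5 matrix over Z this has rank 4, with invariant factors (1,1,1,1).

Reading off H_k = ker ∂_k / im ∂_{k+1}:

  H_3: rank ker ∂_3 − rank ∂_4 = (5 − 4) − 0 = 1, and there is no ∂_4, so H_3 ≅ Z.

H_3 = Z.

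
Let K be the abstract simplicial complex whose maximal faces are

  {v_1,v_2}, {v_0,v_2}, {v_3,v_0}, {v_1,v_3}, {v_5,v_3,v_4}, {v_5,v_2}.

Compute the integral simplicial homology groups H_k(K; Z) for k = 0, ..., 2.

H_0 = Z,  H_1 = Z^2,  H_2 = 0.

Fix the vertex order v_0 < v_1 < v_2 < v_3 < v_4 < v_5 and write every simplex with vertices in increasing order. Then dim K = 2 and the simplices of K are:

  0-simplices (6): [v_0], [v_1], [v_2], [v_3], [v_4], [v_5]
  1-simplices (8): [v_0,v_2], [v_0,v_3], [v_1,v_2], [v_1,v_3], [v_2,v_5], [v_3,v_4], [v_3,v_5], [v_4,v_5]
  2-simplices (1): [v_3,v_4,v_5]

so the chain groups are C_0 ≅ Z^6, C_1 ≅ Z^8, C_2 ≅ Z^1.

∂_1: C_1 → C_0 maps an edge to its endpoints' difference, ∂[p,q] = q − p.
This gives a 6×8 integer matrix of rank 5; reducing to Smith normal form yields diagonal entries (1,1,1,1,1).

The boundary map ∂_2: C_2 → C_1 acts by ∂[p,q,r] = [q,r] − [p,r] + [p,q]. For instance
  ∂[v_3,v_4,v_5] = [v_4,v_5] − [v_3,v_5] + [v_3,v_4].
The resulting 8×1 matrix has rank 1, and its Smith normal form has invariant factors (1).

Now H_k = ker ∂_k / im ∂_{k+1}, so:

  H_0: rank C_0 − rank ∂_1 = 6 − 5 = 1, and the invariant factors of ∂_1 are all 1, so H_0 = Z.
  H_1: rank ker ∂_1 − rank ∂_2 = (8 − 5) − 1 = 2, and the invariant factors of ∂_2 are all 1, so H_1 = Z^2.
  H_2: rank ker ∂_2 − rank ∂_3 = (1 − 1) − 0 = 0, and there is no ∂_3, so H_2 = 0.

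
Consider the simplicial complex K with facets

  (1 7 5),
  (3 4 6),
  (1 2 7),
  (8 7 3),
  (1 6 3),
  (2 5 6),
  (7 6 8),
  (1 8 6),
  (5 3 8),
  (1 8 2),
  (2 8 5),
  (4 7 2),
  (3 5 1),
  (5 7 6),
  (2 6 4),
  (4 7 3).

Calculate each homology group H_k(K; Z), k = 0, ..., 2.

Fix the vertex order 1 < 2 < 3 < 4 < 5 < 6 < 7 < 8 and write every simplex with vertices in increasing order. Then dim K = 2 and the simplices of K are:

  0-simplices (8): [1], [2], [3], [4], [5], [6], [7], [8]
  1-simplices (24): (24 of them)
  2-simplices (16): [1,2,7], [1,2,8], [1,3,5], [1,3,6], [1,5,7], [1,6,8], [2,4,6], [2,4,7], [2,5,6], [2,5,8], [3,4,6], [3,4,7], [3,5,8], [3,7,8], [5,6,7], [6,7,8]

Hence C_0 ≅ Z^8, C_1 ≅ Z^24, C_2 ≅ Z^16.

Boundary ∂_1: C_1 → C_0 maps an edge to its endpoints' difference, ∂[p,q] = q − p. For instance
  ∂[3,6] = [6] − [3].
The 8×24 boundary matrix has rank 7 and Smith normal form diag(1,1,1,1,1,1,1).

Boundary ∂_2: C_2 → C_1 sends each 2-simplex [p,q,r] to [q,r] − [p,r] + [p,q]. For instance
  ∂[2,5,8] = [5,8] − [2,8] + [2,5],
  ∂[3,7,8] = [7,8] − [3,8] + [3,7].
As a 24×16 matrix over Z this has rank 15, with invariant factors (1,1,1,1,1,1,1,1,1,1,1,1,1,1,1).

Computing H_k = (kernel of ∂_k) / (image of ∂_{k+1}):

  H_0: rank C_0 − rank ∂_1 = 8 − 7 = 1, and the invariant factors of ∂_1 are all 1, so H_0 = Z.
  H_1: rank ker ∂_1 − rank ∂_2 = (24 − 7) − 15 = 2, and the invariant factors of ∂_2 are all 1, so H_1 = Z^2.
  H_2: rank ker ∂_2 − rank ∂_3 = (16 − 15) − 0 = 1, and there is no ∂_3, so H_2 = Z.

H_0 ≅ Z,  H_1 ≅ Z^2,  H_2 ≅ Z.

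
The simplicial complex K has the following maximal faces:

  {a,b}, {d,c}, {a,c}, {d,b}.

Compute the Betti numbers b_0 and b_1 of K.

b_0 = 1, b_1 = 1.

K has 4 vertices, 4 edges.
rank ∂_0 = 0, rank ∂_1 = 3 ⇒ b_0 = 4 − 0 − 3 = 1; all invariant factors of ∂_1 are 1 so no torsion. So H_0 = Z.
rank ∂_1 = 3, rank ∂_2 = 0 ⇒ b_1 = 4 − 3 − 0 = 1. So H_1 = Z.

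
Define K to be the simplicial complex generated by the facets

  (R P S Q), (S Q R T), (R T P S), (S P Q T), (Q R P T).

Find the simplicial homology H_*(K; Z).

Take the total order P < Q < R < S < T on the vertex set. Then K (dimension 3) consists of the simplices:

  0-simplices (5): P, Q, R, S, T
  1-simplices (10): PQ, PR, PS, PT, QR, QS, QT, RS, RT, ST
  2-simplices (10): PQR, PQS, PQT, PRS, PRT, PST, QRS, QRT, QST, RST
  3-simplices (5): PQRS, PQRT, PQST, PRST, QRST

so the chain groups are C_0 ≅ Z^5, C_1 ≅ Z^10, C_2 ≅ Z^10, C_3 ≅ Z^5.

The boundary map ∂_1: C_1 → C_0 maps an edge to its endpoints' difference, ∂[p,q] = q − p. For instance
  ∂RS = S − R.
This gives a 5×10 integer matrix of rank 4; reducing to Smith normal form yields diagonal entries (1,1,1,1).

The boundary map ∂_2: C_2 → C_1 sends each 2-simplex [p,q,r] to [q,r] − [p,r] + [p,q]. For instance
  ∂PQR = QR − PR + PQ,
  ∂QRT = RT − QT + QR.
The 10×10 boundary matrix has rank 6 and Smith normal form diag(1,1,1,1,1,1).

The boundary map ∂_3: C_3 → C_2 sends each 3-simplex σ to the alternating sum Σ_i (−1)^i (σ with its i-th vertex removed). For instance
  ∂QRST = RST − QST + QRT − QRS,
  ∂PQRT = QRT − PRT + PQT − PQR.
As a 10×5 matrix over Z this has rank 4, with invariant factors (1,1,1,1).

Now H_k = ker ∂_k / im ∂_{k+1}, so:

  H_0: rank C_0 − rank ∂_1 = 5 − 4 = 1, and the invariant factors of ∂_1 are all 1, so H_0 = Z.
  H_1: rank ker ∂_1 − rank ∂_2 = (10 − 4) − 6 = 0, and the invariant factors of ∂_2 are all 1, so H_1 = 0.
  H_2: rank ker ∂_2 − rank ∂_3 = (10 − 6) − 4 = 0, and the invariant factors of ∂_3 are all 1, so H_2 = 0.
  H_3: rank ker ∂_3 − rank ∂_4 = (5 − 4) − 0 = 1, and there is no ∂_4, so H_3 = Z.

H_0 ≅ Z,  H_1 = 0,  H_2 = 0,  H_3 ≅ Z.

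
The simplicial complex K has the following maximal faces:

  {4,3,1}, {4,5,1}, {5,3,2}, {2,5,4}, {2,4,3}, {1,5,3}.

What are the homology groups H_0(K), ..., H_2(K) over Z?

Take the total order 1 < 2 < 3 < 4 < 5 on the vertex set. Then K (dimension 2) consists of the simplices:

  0-simplices (5): [1], [2], [3], [4], [5]
  1-simplices (9): [1,3], [1,4], [1,5], [2,3], [2,4], [2,5], [3,4], [3,5], [4,5]
  2-simplices (6): [1,3,4], [1,3,5], [1,4,5], [2,3,4], [2,3,5], [2,4,5]

Hence C_0 ≅ Z^5, C_1 ≅ Z^9, C_2 ≅ Z^6.

Boundary ∂_1: C_1 → C_0 sends each edge [p,q] (with p < q) to q − p.
The resulting 5×9 matrix has rank 4, and its Smith normal form has invariant factors (1,1,1,1).

Boundary ∂_2: C_2 → C_1 sends each 2-simplex [p,q,r] to [q,r] − [p,r] + [p,q]. For instance
  ∂[2,4,5] = [4,5] − [2,5] + [2,4],
  ∂[2,3,4] = [3,4] − [2,4] + [2,3].
The resulting 9×6 matrix has rank 5, and its Smith normal form has invariant factors (1,1,1,1,1).

Reading off H_k = ker ∂_k / im ∂_{k+1}:

  H_0: rank C_0 − rank ∂_1 = 5 − 4 = 1, and the invariant factors of ∂_1 are all 1, so H_0 ≅ Z.
  H_1: rank ker ∂_1 − rank ∂_2 = (9 − 4) − 5 = 0, and the invariant factors of ∂_2 are all 1, so H_1 ≅ 0.
  H_2: rank ker ∂_2 − rank ∂_3 = (6 − 5) − 0 = 1, and there is no ∂_3, so H_2 ≅ Z.

As a check, the Euler characteristic is 5 − 9 + 6 = 2, which agrees with 1 − 0 + 1 = 2.

H_0 = Z,  H_1 = 0,  H_2 = Z.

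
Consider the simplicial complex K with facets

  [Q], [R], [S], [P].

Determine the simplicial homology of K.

Fix the vertex order P < Q < R < S and write every simplex with vertices in increasing order. Then dim K = 0 and the simplices of K are:

  0-simplices (4): P, Q, R, S

giving chain groups C_0 ≅ Z^4.

Reading off H_k = ker ∂_k / im ∂_{k+1}:

  H_0: rank C_0 − rank ∂_1 = 4 − 0 = 4, and there is no ∂_1, so H_0 = Z^4.

H_0 ≅ Z^4.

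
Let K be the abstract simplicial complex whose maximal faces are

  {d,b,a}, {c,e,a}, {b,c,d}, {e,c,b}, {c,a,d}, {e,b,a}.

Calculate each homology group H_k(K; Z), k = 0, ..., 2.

H_0 = Z,  H_1 = 0,  H_2 = Z.

Order the vertices as a < b < c < d < e. Listing each simplex with vertices in this order, K has dimension 2 with simplices:

  0-simplices (5): a, b, c, d, e
  1-simplices (9): ab, ac, ad, ae, bc, bd, be, cd, ce
  2-simplices (6): abd, abe, acd, ace, bcd, bce

so the chain groups are C_0 ≅ Z^5, C_1 ≅ Z^9, C_2 ≅ Z^6.

Boundary ∂_1: C_1 → C_0 sends each edge [p,q] (with p < q) to q − p. For instance
  ∂be = e − b.
As a 5×9 matrix over Z this has rank 4, with invariant factors (1,1,1,1).

∂_2: C_2 → C_1 sends each 2-simplex [p,q,r] to [q,r] − [p,r] + [p,q]. For instance
  ∂bce = ce − be + bc,
  ∂bcd = cd − bd + bc.
As a 9×6 matrix over Z this has rank 5, with invariant factors (1,1,1,1,1).

Computing H_k = (kernel of ∂_k) / (image of ∂_{k+1}):

  H_0: rank C_0 − rank ∂_1 = 5 − 4 = 1, and the invariant factors of ∂_1 are all 1, so H_0 ≅ Z.
  H_1: rank ker ∂_1 − rank ∂_2 = (9 − 4) − 5 = 0, and the invariant factors of ∂_2 are all 1, so H_1 ≅ 0.
  H_2: rank ker ∂_2 − rank ∂_3 = (6 − 5) − 0 = 1, and there is no ∂_3, so H_2 ≅ Z.

As a check, the Euler characteristic is 5 − 9 + 6 = 2, which agrees with 1 − 0 + 1 = 2.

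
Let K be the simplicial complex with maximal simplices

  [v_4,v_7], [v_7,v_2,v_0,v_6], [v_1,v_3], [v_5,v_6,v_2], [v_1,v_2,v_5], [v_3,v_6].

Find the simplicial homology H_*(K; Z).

Fix the vertex order v_0 < v_1 < v_2 < v_3 < v_4 < v_5 < v_6 < v_7 and write every simplex with vertices in increasing order. Then dim K = 3 and the simplices of K are:

  0-simplices (8): [v_0], [v_1], [v_2], [v_3], [v_4], [v_5], [v_6], [v_7]
  1-simplices (13): [v_0,v_2], [v_0,v_6], [v_0,v_7], [v_1,v_2], [v_1,v_3], [v_1,v_5], [v_2,v_5], [v_2,v_6], [v_2,v_7], [v_3,v_6], [v_4,v_7], [v_5,v_6], [v_6,v_7]
  2-simplices (6): [v_0,v_2,v_6], [v_0,v_2,v_7], [v_0,v_6,v_7], [v_1,v_2,v_5], [v_2,v_5,v_6], [v_2,v_6,v_7]
  3-simplices (1): [v_0,v_2,v_6,v_7]

so the chain groups are C_0 ≅ Z^8, C_1 ≅ Z^13, C_2 ≅ Z^6, C_3 ≅ Z^1.

∂_1: C_1 → C_0 maps an edge to its endpoints' difference, ∂[p,q] = q − p. For instance
  ∂[v_0,v_6] = [v_6] − [v_0].
As a 8×13 matrix over Z this has rank 7, with invariant factors (1,1,1,1,1,1,1).

∂_2: C_2 → C_1 maps a triangle to the signed sum of its edges. For instance
  ∂[v_1,v_2,v_5] = [v_2,v_5] − [v_1,v_5] + [v_1,v_2],
  ∂[v_0,v_6,v_7] = [v_6,v_7] − [v_0,v_7] + [v_0,v_6].
The resulting 13×6 matrix has rank 5, and its Smith normal form has invariant factors (1,1,1,1,1).

Boundary ∂_3: C_3 → C_2 sends each 3-simplex σ to the alternating sum Σ_i (−1)^i (σ with its i-th vertex removed). For instance
  ∂[v_0,v_2,v_6,v_7] = [v_2,v_6,v_7] − [v_0,v_6,v_7] + [v_0,v_2,v_7] − [v_0,v_2,v_6].
The 6×1 boundary matrix has rank 1 and Smith normal form diag(1).

Reading off H_k = ker ∂_k / im ∂_{k+1}:

  H_0: rank C_0 − rank ∂_1 = 8 − 7 = 1, and the invariant factors of ∂_1 are all 1, so H_0 ≅ Z.
  H_1: rank ker ∂_1 − rank ∂_2 = (13 − 7) − 5 = 1, and the invariant factors of ∂_2 are all 1, so H_1 ≅ Z.
  H_2: rank ker ∂_2 − rank ∂_3 = (6 − 5) − 1 = 0, and the invariant factors of ∂_3 are all 1, so H_2 ≅ 0.
  H_3: rank ker ∂_3 − rank ∂_4 = (1 − 1) − 0 = 0, and there is no ∂_4, so H_3 ≅ 0.

H_0 ≅ Z,  H_1 ≅ Z,  H_2 = 0,  H_3 = 0.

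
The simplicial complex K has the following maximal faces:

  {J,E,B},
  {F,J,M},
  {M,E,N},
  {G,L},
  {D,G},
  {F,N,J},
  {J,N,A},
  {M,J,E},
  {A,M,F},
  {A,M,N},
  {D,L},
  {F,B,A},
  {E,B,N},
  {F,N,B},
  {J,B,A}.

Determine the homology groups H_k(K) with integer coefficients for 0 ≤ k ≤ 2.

H_0 ≅ Z^2,  H_1 ≅ Z ⊕ Z/2,  H_2 = 0.

Take the total order A < B < D < E < F < G < J < L < M < N on the vertex set. Then K (dimension 2) consists of the simplices:

  0-simplices (10): A, B, D, E, F, G, J, L, M, N
  1-simplices (21): AB, AF, AJ, AM, AN, BE, BF, BJ, BN, DG, DL, EJ, EM, EN, FJ, FM, FN, GL, JM, JN, MN
  2-simplices (12): ABF, ABJ, AFM, AJN, AMN, BEJ, BEN, BFN, EJM, EMN, FJM, FJN

giving chain groups C_0 ≅ Z^10, C_1 ≅ Z^21, C_2 ≅ Z^12.

Boundary ∂_1: C_1 → C_0 maps an edge to its endpoints' difference, ∂[p,q] = q − p. For instance
  ∂DG = G − D.
As a 10×21 matrix over Z this has rank 8, with invariant factors (1,1,1,1,1,1,1,1).

∂_2: C_2 → C_1 sends each 2-simplex [p,q,r] to [q,r] − [p,r] + [p,q]. For instance
  ∂BEN = EN − BN + BE,
  ∂FJM = JM − FM + FJ.
The 21×12 boundary matrix has rank 12 and Smith normal form diag(1,1,1,1,1,1,1,1,1,1,1,2).

Reading off H_k = ker ∂_k / im ∂_{k+1}:

  H_0: rank C_0 − rank ∂_1 = 10 − 8 = 2, and the invariant factors of ∂_1 are all 1, so H_0 = Z^2.
  H_1: rank ker ∂_1 − rank ∂_2 = (21 − 8) − 12 = 1, and ∂_2 has invariant factor 2 > 1, so H_1 = Z ⊕ Z/2.
  H_2: rank ker ∂_2 − rank ∂_3 = (12 − 12) − 0 = 0, and there is no ∂_3, so H_2 = 0.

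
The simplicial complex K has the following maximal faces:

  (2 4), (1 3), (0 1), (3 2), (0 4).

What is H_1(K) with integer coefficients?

Take the total order 0 < 1 < 2 < 3 < 4 on the vertex set. Then K (dimension 1) consists of the simplices:

  0-simplices (5): [0], [1], [2], [3], [4]
  1-simplices (5): [0,1], [0,4], [1,3], [2,3], [2,4]

so the chain groups are C_0 ≅ Z^5, C_1 ≅ Z^5.

The boundary map ∂_1: C_1 → C_0 maps an edge to its endpoints' difference, ∂[p,q] = q − p. For instance
  ∂[0,1] = [1] − [0].
As a 5×5 matrix over Z this has rank 4, with invariant factors (1,1,1,1).

Now H_k = ker ∂_k / im ∂_{k+1}, so:

  H_1: rank ker ∂_1 − rank ∂_2 = (5 − 4) − 0 = 1, and there is no ∂_2, so H_1 ≅ Z.

H_1 ≅ Z.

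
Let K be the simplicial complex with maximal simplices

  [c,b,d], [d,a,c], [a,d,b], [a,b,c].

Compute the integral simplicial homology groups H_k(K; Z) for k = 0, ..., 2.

H_0 = Z,  H_1 = 0,  H_2 = Z.

Fix the vertex order a < b < c < d and write every simplex with vertices in increasing order. Then dim K = 2 and the simplices of K are:

  0-simplices (4): a, b, c, d
  1-simplices (6): ab, ac, ad, bc, bd, cd
  2-simplices (4): abc, abd, acd, bcd

so the chain groups are C_0 ≅ Z^4, C_1 ≅ Z^6, C_2 ≅ Z^4.

∂_1: C_1 → C_0 maps an edge to its endpoints' difference, ∂[p,q] = q − p. For instance
  ∂ab = b − a.
This gives a 4×6 integer matrix of rank 3; reducing to Smith normal form yields diagonal entries (1,1,1).

The boundary map ∂_2: C_2 → C_1 acts by ∂[p,q,r] = [q,r] − [p,r] + [p,q]. For instance
  ∂abd = bd − ad + ab,
  ∂bcd = cd − bd + bc.
This gives a 6×4 integer matrix of rank 3; reducing to Smith normal form yields diagonal entries (1,1,1).

From H_k ≅ ker(∂_k) / im(∂_{k+1}) we obtain:

  H_0: rank C_0 − rank ∂_1 = 4 − 3 = 1, and the invariant factors of ∂_1 are all 1, so H_0 ≅ Z.
  H_1: rank ker ∂_1 − rank ∂_2 = (6 − 3) − 3 = 0, and the invariant factors of ∂_2 are all 1, so H_1 ≅ 0.
  H_2: rank ker ∂_2 − rank ∂_3 = (4 − 3) − 0 = 1, and there is no ∂_3, so H_2 ≅ Z.

(K is a triangulation of the 2-sphere S^2.)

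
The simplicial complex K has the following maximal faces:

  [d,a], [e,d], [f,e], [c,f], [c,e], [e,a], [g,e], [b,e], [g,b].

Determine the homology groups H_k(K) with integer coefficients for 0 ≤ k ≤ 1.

K has 7 vertices, 9 edges.
rank ∂_0 = 0, rank ∂_1 = 6 ⇒ b_0 = 7 − 0 − 6 = 1; all invariant factors of ∂_1 are 1 so no torsion. So H_0 ≅ Z.
rank ∂_1 = 6, rank ∂_2 = 0 ⇒ b_1 = 9 − 6 − 0 = 3. So H_1 ≅ Z^3.

H_0 = Z,  H_1 = Z^3.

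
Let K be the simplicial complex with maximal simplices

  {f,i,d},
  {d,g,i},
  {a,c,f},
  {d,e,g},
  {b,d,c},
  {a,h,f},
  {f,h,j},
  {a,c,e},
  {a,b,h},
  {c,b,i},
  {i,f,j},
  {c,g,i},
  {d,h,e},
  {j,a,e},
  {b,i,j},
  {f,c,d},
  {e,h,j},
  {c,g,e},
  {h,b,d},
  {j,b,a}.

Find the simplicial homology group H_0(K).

H_0 ≅ Z.

Order the vertices as a < b < c < d < e < f < g < h < i < j. Listing each simplex with vertices in this order, K has dimension 2 with simplices:

  0-simplices (10): a, b, c, d, e, f, g, h, i, j
  1-simplices (30): ab, ac, ae, af, ah, aj, bc, bd, bh, bi, bj, cd, ce, cf, cg, ci, de, df, dg, dh, di, eg, eh, ej, fh, fi, fj, gi, hj, ij
  2-simplices (20): abh, abj, ace, acf, aej, afh, bcd, bci, bdh, bij, cdf, ceg, cgi, deg, deh, dfi, dgi, ehj, fhj, fij

giving chain groups C_0 ≅ Z^10, C_1 ≅ Z^30, C_2 ≅ Z^20.

The boundary map ∂_1: C_1 → C_0 sends each edge [p,q] (with p < q) to q − p. For instance
  ∂gi = i − g.
The 10×30 boundary matrix has rank 9 and Smith normal form diag(1,1,1,1,1,1,1,1,1).

The boundary map ∂_2: C_2 → C_1 maps a triangle to the signed sum of its edges. For instance
  ∂bij = ij − bj + bi,
  ∂fij = ij − fj + fi.
This gives a 30×20 integer matrix of rank 20; reducing to Smith normal form yields diagonal entries (1,1,1,1,1,1,1,1,1,1,1,1,1,1,1,1,1,1,1,2).

From H_k ≅ ker(∂_k) / im(∂_{k+1}) we obtain:

  H_0: rank C_0 − rank ∂_1 = 10 − 9 = 1, and the invariant factors of ∂_1 are all 1, so H_0 ≅ Z.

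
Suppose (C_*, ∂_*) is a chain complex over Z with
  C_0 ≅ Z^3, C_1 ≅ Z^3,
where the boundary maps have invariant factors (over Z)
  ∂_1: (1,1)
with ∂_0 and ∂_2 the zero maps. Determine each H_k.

H_0 = Z,  H_1 = Z.

H_0: b_0 = 3 − 0 − 2 = 1; torsion from ∂_1 factors > 1: none. So H_0 = Z.
H_1: b_1 = 3 − 2 − 0 = 1; torsion from ∂_2 factors > 1: none. So H_1 = Z.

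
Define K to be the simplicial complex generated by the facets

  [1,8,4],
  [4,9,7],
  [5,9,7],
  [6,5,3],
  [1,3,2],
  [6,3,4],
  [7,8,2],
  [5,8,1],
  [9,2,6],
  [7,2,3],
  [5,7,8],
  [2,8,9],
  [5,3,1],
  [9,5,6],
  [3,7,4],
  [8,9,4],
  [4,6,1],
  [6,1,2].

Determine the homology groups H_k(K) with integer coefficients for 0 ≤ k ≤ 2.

We work with the vertex ordering 1 < 2 < 3 < 4 < 5 < 6 < 7 < 8 < 9. The simplices of K, each written with vertices in increasing order, are:

  0-simplices (9): [1], [2], [3], [4], [5], [6], [7], [8], [9]
  1-simplices (27): (27 of them)
  2-simplices (18): [1,2,3], [1,2,6], [1,3,5], [1,4,6], [1,4,8], [1,5,8], [2,3,7], [2,6,9], [2,7,8], [2,8,9], [3,4,6], [3,4,7], [3,5,6], [4,7,9], [4,8,9], [5,6,9], [5,7,8], [5,7,9]

giving chain groups C_0 ≅ Z^9, C_1 ≅ Z^27, C_2 ≅ Z^18.

The boundary map ∂_1: C_1 → C_0 is given by ∂[p,q] = [q] − [p]. For instance
  ∂[5,8] = [8] − [5].
The resulting 9×27 matrix has rank 8, and its Smith normal form has invariant factors (1,1,1,1,1,1,1,1).

Boundary ∂_2: C_2 → C_1 acts by ∂[p,q,r] = [q,r] − [p,r] + [p,q]. For instance
  ∂[1,4,6] = [4,6] − [1,6] + [1,4],
  ∂[2,6,9] = [6,9] − [2,9] + [2,6].
The resulting 27×18 matrix has rank 18, and its Smith normal form has invariant factors (1,1,1,1,1,1,1,1,1,1,1,1,1,1,1,1,1,2).

Computing H_k = (kernel of ∂_k) / (image of ∂_{k+1}):

  H_0: rank C_0 − rank ∂_1 = 9 − 8 = 1, and the invariant factors of ∂_1 are all 1, so H_0 ≅ Z.
  H_1: rank ker ∂_1 − rank ∂_2 = (27 − 8) − 18 = 1, and ∂_2 has invariant factor 2 > 1, so H_1 ≅ Z ⊕ Z/2.
  H_2: rank ker ∂_2 − rank ∂_3 = (18 − 18) − 0 = 0, and there is no ∂_3, so H_2 ≅ 0.

H_0 = Z,  H_1 = Z ⊕ Z/2,  H_2 = 0.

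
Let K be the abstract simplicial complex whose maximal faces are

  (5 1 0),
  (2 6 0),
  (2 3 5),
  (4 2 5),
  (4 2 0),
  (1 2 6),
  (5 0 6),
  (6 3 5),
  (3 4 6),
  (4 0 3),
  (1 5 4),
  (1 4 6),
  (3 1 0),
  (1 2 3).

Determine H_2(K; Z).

Fix the vertex order 0 < 1 < 2 < 3 < 4 < 5 < 6 and write every simplex with vertices in increasing order. Then dim K = 2 and the simplices of K are:

  0-simplices (7): [0], [1], [2], [3], [4], [5], [6]
  1-simplices (21): [0,1], [0,2], [0,3], [0,4], [0,5], [0,6], [1,2], [1,3], [1,4], [1,5], [1,6], [2,3], [2,4], [2,5], [2,6], [3,4], [3,5], [3,6], [4,5], [4,6], [5,6]
  2-simplices (14): [0,1,3], [0,1,5], [0,2,4], [0,2,6], [0,3,4], [0,5,6], [1,2,3], [1,2,6], [1,4,5], [1,4,6], [2,3,5], [2,4,5], [3,4,6], [3,5,6]

giving chain groups C_0 ≅ Z^7, C_1 ≅ Z^21, C_2 ≅ Z^14.

The boundary map ∂_1: C_1 → C_0 sends each edge [p,q] (with p < q) to q − p.
The 7×21 boundary matrix has rank 6 and Smith normal form diag(1,1,1,1,1,1).

Boundary ∂_2: C_2 → C_1 maps a triangle to the signed sum of its edges. For instance
  ∂[1,2,6] = [2,6] − [1,6] + [1,2],
  ∂[0,2,4] = [2,4] − [0,4] + [0,2].
The 21×14 boundary matrix has rank 13 and Smith normal form diag(1,1,1,1,1,1,1,1,1,1,1,1,1).

From H_k ≅ ker(∂_k) / im(∂_{k+1}) we obtain:

  H_2: rank ker ∂_2 − rank ∂_3 = (14 − 13) − 0 = 1, and there is no ∂_3, so H_2 ≅ Z.

H_2 ≅ Z.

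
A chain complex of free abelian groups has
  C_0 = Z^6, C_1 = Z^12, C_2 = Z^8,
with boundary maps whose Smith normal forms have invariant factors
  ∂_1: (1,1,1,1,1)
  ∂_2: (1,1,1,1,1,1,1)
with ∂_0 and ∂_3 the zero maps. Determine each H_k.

H_0 = Z,  H_1 = 0,  H_2 = Z.

H_0: b_0 = 6 − 0 − 5 = 1; torsion from ∂_1 factors > 1: none. So H_0 = Z.
H_1: b_1 = 12 − 5 − 7 = 0; torsion from ∂_2 factors > 1: none. So H_1 = 0.
H_2: b_2 = 8 − 7 − 0 = 1; torsion from ∂_3 factors > 1: none. So H_2 = Z.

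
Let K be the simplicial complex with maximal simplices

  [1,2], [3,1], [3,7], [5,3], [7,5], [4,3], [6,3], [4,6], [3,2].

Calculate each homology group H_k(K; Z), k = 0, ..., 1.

H_0 ≅ Z,  H_1 ≅ Z^3.

Fix the vertex order 1 < 2 < 3 < 4 < 5 < 6 < 7 and write every simplex with vertices in increasing order. Then dim K = 1 and the simplices of K are:

  0-simplices (7): [1], [2], [3], [4], [5], [6], [7]
  1-simplices (9): [1,2], [1,3], [2,3], [3,4], [3,5], [3,6], [3,7], [4,6], [5,7]

Hence C_0 ≅ Z^7, C_1 ≅ Z^9.

Boundary ∂_1: C_1 → C_0 is given by ∂[p,q] = [q] − [p].
The 7×9 boundary matrix has rank 6 and Smith normal form diag(1,1,1,1,1,1).

Computing H_k = (kernel of ∂_k) / (image of ∂_{k+1}):

  H_0: rank C_0 − rank ∂_1 = 7 − 6 = 1, and the invariant factors of ∂_1 are all 1, so H_0 = Z.
  H_1: rank ker ∂_1 − rank ∂_2 = (9 − 6) − 0 = 3, and there is no ∂_2, so H_1 = Z^3.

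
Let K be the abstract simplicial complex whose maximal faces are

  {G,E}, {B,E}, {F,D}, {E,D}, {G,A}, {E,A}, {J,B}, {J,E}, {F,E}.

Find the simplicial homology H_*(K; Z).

H_0 = Z,  H_1 = Z^3.

Fix the vertex order A < B < D < E < F < G < J and write every simplex with vertices in increasing order. Then dim K = 1 and the simplices of K are:

  0-simplices (7): A, B, D, E, F, G, J
  1-simplices (9): AE, AG, BE, BJ, DE, DF, EF, EG, EJ

so the chain groups are C_0 ≅ Z^7, C_1 ≅ Z^9.

The boundary map ∂_1: C_1 → C_0 maps an edge to its endpoints' difference, ∂[p,q] = q − p. For instance
  ∂EJ = J − E.
The 7×9 boundary matrix has rank 6 and Smith normal form diag(1,1,1,1,1,1).

Computing H_k = (kernel of ∂_k) / (image of ∂_{k+1}):

  H_0: rank C_0 − rank ∂_1 = 7 − 6 = 1, and the invariant factors of ∂_1 are all 1, so H_0 = Z.
  H_1: rank ker ∂_1 − rank ∂_2 = (9 − 6) − 0 = 3, and there is no ∂_2, so H_1 = Z^3.

As a check, the Euler characteristic is 7 − 9 = -2, which agrees with 1 − 3 = -2.
(K is a triangulation of a wedge of 3 circles.)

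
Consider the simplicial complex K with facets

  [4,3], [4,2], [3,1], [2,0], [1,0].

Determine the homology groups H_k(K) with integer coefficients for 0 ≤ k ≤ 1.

Take the total order 0 < 1 < 2 < 3 < 4 on the vertex set. Then K (dimension 1) consists of the simplices:

  0-simplices (5): [0], [1], [2], [3], [4]
  1-simplices (5): [0,1], [0,2], [1,3], [2,4], [3,4]

giving chain groups C_0 ≅ Z^5, C_1 ≅ Z^5.

Boundary ∂_1: C_1 → C_0 maps an edge to its endpoints' difference, ∂[p,q] = q − p.
The 5×5 boundary matrix has rank 4 and Smith normal form diag(1,1,1,1).

Reading off H_k = ker ∂_k / im ∂_{k+1}:

  H_0: rank C_0 − rank ∂_1 = 5 − 4 = 1, and the invariant factors of ∂_1 are all 1, so H_0 = Z.
  H_1: rank ker ∂_1 − rank ∂_2 = (5 − 4) − 0 = 1, and there is no ∂_2, so H_1 = Z.

As a check, the Euler characteristic is 5 − 5 = 0, which agrees with 1 − 1 = 0.

H_0 = Z,  H_1 = Z.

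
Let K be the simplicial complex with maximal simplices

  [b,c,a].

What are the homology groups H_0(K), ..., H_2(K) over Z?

H_0 = Z,  H_1 = 0,  H_2 = 0.

Fix the vertex order a < b < c and write every simplex with vertices in increasing order. Then dim K = 2 and the simplices of K are:

  0-simplices (3): a, b, c
  1-simplices (3): ab, ac, bc
  2-simplices (1): abc

so the chain groups are C_0 ≅ Z^3, C_1 ≅ Z^3, C_2 ≅ Z^1.

The boundary map ∂_1: C_1 → C_0 sends each edge [p,q] (with p < q) to q − p. For instance
  ∂ab = b − a.
The resulting 3×3 matrix has rank 2, and its Smith normal form has invariant factors (1,1).

Boundary ∂_2: C_2 → C_1 sends each 2-simplex [p,q,r] to [q,r] − [p,r] + [p,q]. For instance
  ∂abc = bc − ac + ab.
The resulting 3×1 matrix has rank 1, and its Smith normal form has invariant factors (1).

Computing H_k = (kernel of ∂_k) / (image of ∂_{k+1}):

  H_0: rank C_0 − rank ∂_1 = 3 − 2 = 1, and the invariant factors of ∂_1 are all 1, so H_0 ≅ Z.
  H_1: rank ker ∂_1 − rank ∂_2 = (3 − 2) − 1 = 0, and the invariant factors of ∂_2 are all 1, so H_1 ≅ 0.
  H_2: rank ker ∂_2 − rank ∂_3 = (1 − 1) − 0 = 0, and there is no ∂_3, so H_2 ≅ 0.

As a check, the Euler characteristic is 3 − 3 + 1 = 1, which agrees with 1 − 0 + 0 = 1.
(K is a triangulation of the 2-simplex.)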